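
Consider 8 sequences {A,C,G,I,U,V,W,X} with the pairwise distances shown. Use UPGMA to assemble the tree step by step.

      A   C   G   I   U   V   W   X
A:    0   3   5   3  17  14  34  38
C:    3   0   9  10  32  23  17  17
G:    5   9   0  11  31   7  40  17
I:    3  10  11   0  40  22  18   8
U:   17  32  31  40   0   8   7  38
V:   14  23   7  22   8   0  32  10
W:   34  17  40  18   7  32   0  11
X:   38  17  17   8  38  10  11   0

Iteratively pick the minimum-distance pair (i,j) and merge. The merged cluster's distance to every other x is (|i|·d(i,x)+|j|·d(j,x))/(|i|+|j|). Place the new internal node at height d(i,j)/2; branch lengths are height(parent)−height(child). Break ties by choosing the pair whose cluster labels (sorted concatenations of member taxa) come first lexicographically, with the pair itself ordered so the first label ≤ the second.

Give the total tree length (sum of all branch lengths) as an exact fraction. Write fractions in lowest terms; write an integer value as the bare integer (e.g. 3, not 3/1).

step 1: merge (A,C) at d=3; branch lengths A→3/2, C→3/2; new cluster AC
  updated: d(AC,G)=7, d(AC,I)=13/2, d(AC,U)=49/2, d(AC,V)=37/2, d(AC,W)=51/2, d(AC,X)=55/2
step 2: merge (AC,I) at d=13/2; branch lengths AC→7/4, I→13/4; new cluster ACI
  updated: d(ACI,G)=25/3, d(ACI,U)=89/3, d(ACI,V)=59/3, d(ACI,W)=23, d(ACI,X)=21
step 3: merge (G,V) at d=7; branch lengths G→7/2, V→7/2; new cluster GV
  updated: d(ACI,GV)=14, d(GV,U)=39/2, d(GV,W)=36, d(GV,X)=27/2
step 4: merge (U,W) at d=7; branch lengths U→7/2, W→7/2; new cluster UW
  updated: d(ACI,UW)=79/3, d(GV,UW)=111/4, d(UW,X)=49/2
step 5: merge (GV,X) at d=27/2; branch lengths GV→13/4, X→27/4; new cluster GVX
  updated: d(ACI,GVX)=49/3, d(GVX,UW)=80/3
step 6: merge (ACI,GVX) at d=49/3; branch lengths ACI→59/12, GVX→17/12; new cluster ACGIVX
  updated: d(ACGIVX,UW)=53/2
step 7: merge (ACGIVX,UW) at d=53/2; branch lengths ACGIVX→61/12, UW→39/4; new cluster ACGIUVWX
final tree: ((((A:3/2,C:3/2):7/4,I:13/4):59/12,((G:7/2,V:7/2):13/4,X:27/4):17/12):61/12,(U:7/2,W:7/2):39/4)
total length: 319/6

319/6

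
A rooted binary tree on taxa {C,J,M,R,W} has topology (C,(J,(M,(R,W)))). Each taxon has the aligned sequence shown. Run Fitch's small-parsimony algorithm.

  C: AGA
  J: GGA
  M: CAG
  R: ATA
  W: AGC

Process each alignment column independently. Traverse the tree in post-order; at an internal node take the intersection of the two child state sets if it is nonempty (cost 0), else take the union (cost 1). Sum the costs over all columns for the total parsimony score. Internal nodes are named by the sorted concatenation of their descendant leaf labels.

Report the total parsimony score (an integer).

site 0, node RW: R={A} ∩ W={A} → {A} (+0)
site 0, node MRW: M={C} ∪ RW={A} → {A,C} (+1)
site 0, node JMRW: J={G} ∪ MRW={A,C} → {A,C,G} (+1)
site 0, node CJMRW: C={A} ∩ JMRW={A,C,G} → {A} (+0)
site 1, node RW: R={T} ∪ W={G} → {G,T} (+1)
site 1, node MRW: M={A} ∪ RW={G,T} → {A,G,T} (+1)
site 1, node JMRW: J={G} ∩ MRW={A,G,T} → {G} (+0)
site 1, node CJMRW: C={G} ∩ JMRW={G} → {G} (+0)
site 2, node RW: R={A} ∪ W={C} → {A,C} (+1)
site 2, node MRW: M={G} ∪ RW={A,C} → {A,C,G} (+1)
site 2, node JMRW: J={A} ∩ MRW={A,C,G} → {A} (+0)
site 2, node CJMRW: C={A} ∩ JMRW={A} → {A} (+0)
per-site changes: [2, 2, 2]; total = 6

6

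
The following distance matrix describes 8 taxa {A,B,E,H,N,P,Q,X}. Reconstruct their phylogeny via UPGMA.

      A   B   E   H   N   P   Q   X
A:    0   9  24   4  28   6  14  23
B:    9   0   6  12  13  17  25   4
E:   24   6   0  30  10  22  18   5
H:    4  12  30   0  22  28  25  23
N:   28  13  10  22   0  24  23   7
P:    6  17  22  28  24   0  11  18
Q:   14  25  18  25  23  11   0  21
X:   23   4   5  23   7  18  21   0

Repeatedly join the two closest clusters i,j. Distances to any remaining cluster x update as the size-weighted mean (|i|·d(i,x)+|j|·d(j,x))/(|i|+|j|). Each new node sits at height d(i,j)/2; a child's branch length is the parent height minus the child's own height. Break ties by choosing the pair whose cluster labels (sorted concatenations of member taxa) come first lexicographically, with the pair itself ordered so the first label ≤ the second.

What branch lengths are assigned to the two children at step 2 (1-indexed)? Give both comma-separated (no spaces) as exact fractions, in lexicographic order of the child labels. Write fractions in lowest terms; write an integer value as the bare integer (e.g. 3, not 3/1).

2,2

1. join A+H (d=4) ⇒ AH; edges |A|=2, |H|=2
  updated: d(AH,B)=21/2, d(AH,E)=27, d(AH,N)=25, d(AH,P)=17, d(AH,Q)=39/2, d(AH,X)=23
2. join B+X (d=4) ⇒ BX; edges |B|=2, |X|=2
  updated: d(AH,BX)=67/4, d(BX,E)=11/2, d(BX,N)=10, d(BX,P)=35/2, d(BX,Q)=23
3. join BX+E (d=11/2) ⇒ BEX; edges |BX|=3/4, |E|=11/4
  updated: d(AH,BEX)=121/6, d(BEX,N)=10, d(BEX,P)=19, d(BEX,Q)=64/3
4. join BEX+N (d=10) ⇒ BENX; edges |BEX|=9/4, |N|=5
  updated: d(AH,BENX)=171/8, d(BENX,P)=81/4, d(BENX,Q)=87/4
5. join P+Q (d=11) ⇒ PQ; edges |P|=11/2, |Q|=11/2
  updated: d(AH,PQ)=73/4, d(BENX,PQ)=21
6. join AH+PQ (d=73/4) ⇒ AHPQ; edges |AH|=57/8, |PQ|=29/8
  updated: d(AHPQ,BENX)=339/16
7. join AHPQ+BENX (d=339/16) ⇒ ABEHNPQX; edges |AHPQ|=47/32, |BENX|=179/32
final tree: (((A:2,H:2):57/8,(P:11/2,Q:11/2):29/8):47/32,(((B:2,X:2):3/4,E:11/4):9/4,N:5):179/32)
total length: 761/16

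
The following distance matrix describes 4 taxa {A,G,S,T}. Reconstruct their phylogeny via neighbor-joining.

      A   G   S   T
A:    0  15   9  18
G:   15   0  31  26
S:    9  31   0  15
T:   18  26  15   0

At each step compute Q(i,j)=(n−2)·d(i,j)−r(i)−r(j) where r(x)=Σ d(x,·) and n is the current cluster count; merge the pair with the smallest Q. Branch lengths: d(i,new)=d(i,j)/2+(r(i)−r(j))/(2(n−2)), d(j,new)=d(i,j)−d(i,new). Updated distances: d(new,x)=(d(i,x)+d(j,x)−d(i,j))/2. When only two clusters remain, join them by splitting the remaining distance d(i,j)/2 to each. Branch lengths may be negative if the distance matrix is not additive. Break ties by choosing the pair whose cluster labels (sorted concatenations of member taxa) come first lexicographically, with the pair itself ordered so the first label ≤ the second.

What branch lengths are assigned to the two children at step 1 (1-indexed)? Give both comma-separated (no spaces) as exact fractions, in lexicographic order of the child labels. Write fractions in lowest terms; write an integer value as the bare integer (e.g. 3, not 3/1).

1. join A+G (d=15, Q=-84) ⇒ AG; edges |A|=0, |G|=15
  updated: d(AG,S)=25/2, d(AG,T)=29/2
2. join AG+S (d=25/2, Q=-42) ⇒ AGS; edges |AG|=6, |S|=13/2
  updated: d(AGS,T)=17/2
3. join AGS+T (d=17/2) ⇒ AGST; edges |AGS|=17/4, |T|=17/4
final tree: (((A:0,G:15):6,S:13/2):17/4,T:17/4)
total length: 36

0,15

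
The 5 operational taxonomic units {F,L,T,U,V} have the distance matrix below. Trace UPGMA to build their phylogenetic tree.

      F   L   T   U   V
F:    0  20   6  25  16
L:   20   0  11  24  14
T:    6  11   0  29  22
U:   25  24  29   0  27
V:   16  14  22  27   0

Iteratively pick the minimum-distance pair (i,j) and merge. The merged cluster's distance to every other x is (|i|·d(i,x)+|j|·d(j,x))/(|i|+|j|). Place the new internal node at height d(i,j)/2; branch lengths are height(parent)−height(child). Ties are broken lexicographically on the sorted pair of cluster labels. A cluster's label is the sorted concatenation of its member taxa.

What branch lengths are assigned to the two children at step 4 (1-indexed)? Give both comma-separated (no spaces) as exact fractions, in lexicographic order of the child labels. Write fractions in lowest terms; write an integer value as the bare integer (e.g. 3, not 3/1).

iteration 1: select F,T (d=6); attach at lengths (3, 3); label the merged cluster FT
  updated: d(FT,L)=31/2, d(FT,U)=27, d(FT,V)=19
iteration 2: select L,V (d=14); attach at lengths (7, 7); label the merged cluster LV
  updated: d(FT,LV)=69/4, d(LV,U)=51/2
iteration 3: select FT,LV (d=69/4); attach at lengths (45/8, 13/8); label the merged cluster FLTV
  updated: d(FLTV,U)=105/4
iteration 4: select FLTV,U (d=105/4); attach at lengths (9/2, 105/8); label the merged cluster FLTUV
final tree: (((F:3,T:3):45/8,(L:7,V:7):13/8):9/2,U:105/8)
total length: 359/8

9/2,105/8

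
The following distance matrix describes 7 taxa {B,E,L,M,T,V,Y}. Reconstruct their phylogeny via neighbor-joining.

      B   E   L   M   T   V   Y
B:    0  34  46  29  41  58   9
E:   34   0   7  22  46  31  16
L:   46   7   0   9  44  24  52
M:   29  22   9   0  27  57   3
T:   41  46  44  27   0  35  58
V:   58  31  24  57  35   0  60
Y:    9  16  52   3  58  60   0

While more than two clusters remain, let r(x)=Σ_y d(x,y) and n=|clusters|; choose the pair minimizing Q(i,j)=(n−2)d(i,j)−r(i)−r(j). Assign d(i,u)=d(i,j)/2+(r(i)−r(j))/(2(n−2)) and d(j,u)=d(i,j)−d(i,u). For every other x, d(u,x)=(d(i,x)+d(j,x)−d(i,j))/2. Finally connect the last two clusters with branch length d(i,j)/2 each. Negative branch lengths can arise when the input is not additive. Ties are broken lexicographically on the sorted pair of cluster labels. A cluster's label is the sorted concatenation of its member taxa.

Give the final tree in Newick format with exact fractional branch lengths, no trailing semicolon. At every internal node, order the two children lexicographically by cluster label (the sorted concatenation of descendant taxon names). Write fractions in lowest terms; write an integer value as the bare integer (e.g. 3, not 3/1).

step 1: merge (B,Y) at d=9, Q=-370; branch lengths B→32/5, Y→13/5; new cluster BY
  updated: d(BY,E)=41/2, d(BY,L)=89/2, d(BY,M)=23/2, d(BY,T)=45, d(BY,V)=109/2
step 2: merge (T,V) at d=35, Q=-517/2; branch lengths T→271/16, V→289/16; new cluster TV
  updated: d(BY,TV)=129/4, d(E,TV)=21, d(L,TV)=33/2, d(M,TV)=49/2
step 3: merge (BY,M) at d=23/2, Q=-565/4; branch lengths BY→305/24, M→-29/24; new cluster BMY
  updated: d(BMY,E)=31/2, d(BMY,L)=21, d(BMY,TV)=181/8
step 4: merge (BMY,TV) at d=181/8, Q=-74; branch lengths BMY→177/16, TV→185/16; new cluster BMTVY
  updated: d(BMTVY,E)=111/16, d(BMTVY,L)=119/16
step 5: merge (BMTVY,E) at d=111/16, Q=-171/8; branch lengths BMTVY→59/16, E→13/4; new cluster BEMTVY
  updated: d(BEMTVY,L)=15/4
step 6: merge (BEMTVY,L) at d=15/4; branch lengths BEMTVY→15/8, L→15/8; new cluster BELMTVY
final tree: (((((B:32/5,Y:13/5):305/24,M:-29/24):177/16,(T:271/16,V:289/16):185/16):59/16,E:13/4):15/8,L:15/8)
total length: 1421/16

(((((B:32/5,Y:13/5):305/24,M:-29/24):177/16,(T:271/16,V:289/16):185/16):59/16,E:13/4):15/8,L:15/8)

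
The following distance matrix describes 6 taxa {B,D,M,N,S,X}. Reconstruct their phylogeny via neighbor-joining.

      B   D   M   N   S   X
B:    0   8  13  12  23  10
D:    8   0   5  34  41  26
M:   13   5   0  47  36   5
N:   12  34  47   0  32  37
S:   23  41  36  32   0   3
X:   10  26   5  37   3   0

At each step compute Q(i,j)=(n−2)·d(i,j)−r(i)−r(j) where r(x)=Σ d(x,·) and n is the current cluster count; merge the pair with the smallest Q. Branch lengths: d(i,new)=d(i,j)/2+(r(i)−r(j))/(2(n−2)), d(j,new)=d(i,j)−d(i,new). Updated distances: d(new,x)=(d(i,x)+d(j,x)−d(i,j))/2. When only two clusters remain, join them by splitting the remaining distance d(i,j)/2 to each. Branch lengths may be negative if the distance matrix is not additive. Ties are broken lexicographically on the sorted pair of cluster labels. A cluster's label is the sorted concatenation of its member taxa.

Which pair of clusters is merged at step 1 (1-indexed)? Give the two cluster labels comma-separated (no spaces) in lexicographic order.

S,X

1. join S+X (d=3, Q=-204) ⇒ SX; edges |S|=33/4, |X|=-21/4
  updated: d(B,SX)=15, d(D,SX)=32, d(M,SX)=19, d(N,SX)=33
2. join D+M (d=5, Q=-148) ⇒ DM; edges |D|=5/3, |M|=10/3
  updated: d(B,DM)=8, d(DM,N)=38, d(DM,SX)=23
3. join B+N (d=12, Q=-94) ⇒ BN; edges |B|=-6, |N|=18
  updated: d(BN,DM)=17, d(BN,SX)=18
4. join BN+DM (d=17, Q=-58) ⇒ BDMN; edges |BN|=6, |DM|=11
  updated: d(BDMN,SX)=12
5. join BDMN+SX (d=12) ⇒ BDMNSX; edges |BDMN|=6, |SX|=6
final tree: (((B:-6,N:18):6,(D:5/3,M:10/3):11):6,(S:33/4,X:-21/4):6)
total length: 49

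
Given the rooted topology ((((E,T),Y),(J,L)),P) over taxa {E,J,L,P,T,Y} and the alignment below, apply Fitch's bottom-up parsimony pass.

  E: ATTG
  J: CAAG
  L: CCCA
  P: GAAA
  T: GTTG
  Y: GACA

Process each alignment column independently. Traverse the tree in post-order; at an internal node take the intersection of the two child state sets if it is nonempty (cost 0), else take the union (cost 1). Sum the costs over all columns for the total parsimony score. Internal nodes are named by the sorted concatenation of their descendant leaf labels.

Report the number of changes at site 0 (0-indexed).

2

ET@0: {A} ∪ {G} = {A,G} (union, +1)
ETY@0: {A,G} ∩ {G} = {G} (intersection, +0)
JL@0: {C} ∩ {C} = {C} (intersection, +0)
EJLTY@0: {G} ∪ {C} = {C,G} (union, +1)
EJLPTY@0: {C,G} ∩ {G} = {G} (intersection, +0)
ET@1: {T} ∩ {T} = {T} (intersection, +0)
ETY@1: {T} ∪ {A} = {A,T} (union, +1)
JL@1: {A} ∪ {C} = {A,C} (union, +1)
EJLTY@1: {A,T} ∩ {A,C} = {A} (intersection, +0)
EJLPTY@1: {A} ∩ {A} = {A} (intersection, +0)
ET@2: {T} ∩ {T} = {T} (intersection, +0)
ETY@2: {T} ∪ {C} = {C,T} (union, +1)
JL@2: {A} ∪ {C} = {A,C} (union, +1)
EJLTY@2: {C,T} ∩ {A,C} = {C} (intersection, +0)
EJLPTY@2: {C} ∪ {A} = {A,C} (union, +1)
ET@3: {G} ∩ {G} = {G} (intersection, +0)
ETY@3: {G} ∪ {A} = {A,G} (union, +1)
JL@3: {G} ∪ {A} = {A,G} (union, +1)
EJLTY@3: {A,G} ∩ {A,G} = {A,G} (intersection, +0)
EJLPTY@3: {A,G} ∩ {A} = {A} (intersection, +0)
per-site changes: [2, 2, 3, 2]; total = 9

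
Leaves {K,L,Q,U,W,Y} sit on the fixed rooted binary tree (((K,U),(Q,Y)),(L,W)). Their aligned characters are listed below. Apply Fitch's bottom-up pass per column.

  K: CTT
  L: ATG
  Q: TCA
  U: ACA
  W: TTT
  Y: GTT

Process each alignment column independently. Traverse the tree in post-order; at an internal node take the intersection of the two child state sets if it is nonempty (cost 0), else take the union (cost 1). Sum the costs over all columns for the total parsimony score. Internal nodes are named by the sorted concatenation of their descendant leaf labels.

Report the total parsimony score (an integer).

site 0, node KU: K={C} ∪ U={A} → {A,C} (+1)
site 0, node QY: Q={T} ∪ Y={G} → {G,T} (+1)
site 0, node KQUY: KU={A,C} ∪ QY={G,T} → {A,C,G,T} (+1)
site 0, node LW: L={A} ∪ W={T} → {A,T} (+1)
site 0, node KLQUWY: KQUY={A,C,G,T} ∩ LW={A,T} → {A,T} (+0)
site 1, node KU: K={T} ∪ U={C} → {C,T} (+1)
site 1, node QY: Q={C} ∪ Y={T} → {C,T} (+1)
site 1, node KQUY: KU={C,T} ∩ QY={C,T} → {C,T} (+0)
site 1, node LW: L={T} ∩ W={T} → {T} (+0)
site 1, node KLQUWY: KQUY={C,T} ∩ LW={T} → {T} (+0)
site 2, node KU: K={T} ∪ U={A} → {A,T} (+1)
site 2, node QY: Q={A} ∪ Y={T} → {A,T} (+1)
site 2, node KQUY: KU={A,T} ∩ QY={A,T} → {A,T} (+0)
site 2, node LW: L={G} ∪ W={T} → {G,T} (+1)
site 2, node KLQUWY: KQUY={A,T} ∩ LW={G,T} → {T} (+0)
per-site changes: [4, 2, 3]; total = 9

9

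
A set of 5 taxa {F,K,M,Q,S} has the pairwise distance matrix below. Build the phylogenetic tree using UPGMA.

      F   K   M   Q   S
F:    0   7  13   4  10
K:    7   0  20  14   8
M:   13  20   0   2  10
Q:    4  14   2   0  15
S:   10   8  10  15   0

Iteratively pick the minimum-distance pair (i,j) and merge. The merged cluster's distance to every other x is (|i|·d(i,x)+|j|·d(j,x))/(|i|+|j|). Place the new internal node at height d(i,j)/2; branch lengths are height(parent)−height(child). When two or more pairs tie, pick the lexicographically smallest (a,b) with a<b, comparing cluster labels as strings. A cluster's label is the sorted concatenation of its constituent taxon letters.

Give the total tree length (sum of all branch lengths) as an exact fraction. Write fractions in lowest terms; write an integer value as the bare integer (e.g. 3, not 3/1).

1. join M+Q (d=2) ⇒ MQ; edges |M|=1, |Q|=1
  updated: d(F,MQ)=17/2, d(K,MQ)=17, d(MQ,S)=25/2
2. join F+K (d=7) ⇒ FK; edges |F|=7/2, |K|=7/2
  updated: d(FK,MQ)=51/4, d(FK,S)=9
3. join FK+S (d=9) ⇒ FKS; edges |FK|=1, |S|=9/2
  updated: d(FKS,MQ)=38/3
4. join FKS+MQ (d=38/3) ⇒ FKMQS; edges |FKS|=11/6, |MQ|=16/3
final tree: (((F:7/2,K:7/2):1,S:9/2):11/6,(M:1,Q:1):16/3)
total length: 65/3

65/3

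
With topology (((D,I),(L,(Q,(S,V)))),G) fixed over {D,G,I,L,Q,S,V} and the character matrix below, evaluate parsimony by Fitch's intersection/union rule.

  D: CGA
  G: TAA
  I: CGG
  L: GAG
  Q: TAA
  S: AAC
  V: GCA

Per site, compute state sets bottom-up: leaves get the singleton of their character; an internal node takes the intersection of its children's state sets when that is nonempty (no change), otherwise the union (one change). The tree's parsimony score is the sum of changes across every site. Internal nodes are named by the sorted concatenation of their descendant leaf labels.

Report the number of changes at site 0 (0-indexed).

4

[col 0] DI: children D:{C}, I:{C} ∩→ {C}; cost 0
[col 0] SV: children S:{A}, V:{G} ∪→ {A,G}; cost 1
[col 0] QSV: children Q:{T}, SV:{A,G} ∪→ {A,G,T}; cost 1
[col 0] LQSV: children L:{G}, QSV:{A,G,T} ∩→ {G}; cost 0
[col 0] DILQSV: children DI:{C}, LQSV:{G} ∪→ {C,G}; cost 1
[col 0] DGILQSV: children DILQSV:{C,G}, G:{T} ∪→ {C,G,T}; cost 1
[col 1] DI: children D:{G}, I:{G} ∩→ {G}; cost 0
[col 1] SV: children S:{A}, V:{C} ∪→ {A,C}; cost 1
[col 1] QSV: children Q:{A}, SV:{A,C} ∩→ {A}; cost 0
[col 1] LQSV: children L:{A}, QSV:{A} ∩→ {A}; cost 0
[col 1] DILQSV: children DI:{G}, LQSV:{A} ∪→ {A,G}; cost 1
[col 1] DGILQSV: children DILQSV:{A,G}, G:{A} ∩→ {A}; cost 0
[col 2] DI: children D:{A}, I:{G} ∪→ {A,G}; cost 1
[col 2] SV: children S:{C}, V:{A} ∪→ {A,C}; cost 1
[col 2] QSV: children Q:{A}, SV:{A,C} ∩→ {A}; cost 0
[col 2] LQSV: children L:{G}, QSV:{A} ∪→ {A,G}; cost 1
[col 2] DILQSV: children DI:{A,G}, LQSV:{A,G} ∩→ {A,G}; cost 0
[col 2] DGILQSV: children DILQSV:{A,G}, G:{A} ∩→ {A}; cost 0
per-site changes: [4, 2, 3]; total = 9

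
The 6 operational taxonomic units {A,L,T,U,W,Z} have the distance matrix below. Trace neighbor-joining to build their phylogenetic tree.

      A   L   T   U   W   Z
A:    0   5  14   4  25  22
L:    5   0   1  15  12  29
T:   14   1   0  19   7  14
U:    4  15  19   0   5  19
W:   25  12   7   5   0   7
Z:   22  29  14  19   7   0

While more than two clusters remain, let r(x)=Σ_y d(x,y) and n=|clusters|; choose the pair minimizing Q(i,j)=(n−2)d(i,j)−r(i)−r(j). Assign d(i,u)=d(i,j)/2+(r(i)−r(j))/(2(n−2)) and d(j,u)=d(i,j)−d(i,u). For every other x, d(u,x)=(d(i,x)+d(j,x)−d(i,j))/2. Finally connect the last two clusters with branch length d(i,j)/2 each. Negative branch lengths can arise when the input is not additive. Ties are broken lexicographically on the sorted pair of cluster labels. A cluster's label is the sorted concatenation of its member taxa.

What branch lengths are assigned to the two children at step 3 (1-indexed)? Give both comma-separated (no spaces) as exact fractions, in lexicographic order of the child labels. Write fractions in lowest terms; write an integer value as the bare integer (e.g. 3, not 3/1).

23/4,13/2

step 1: merge (W,Z) at d=7, Q=-119; branch lengths W→-7/8, Z→63/8; new cluster WZ
  updated: d(A,WZ)=20, d(L,WZ)=17, d(T,WZ)=7, d(U,WZ)=17/2
step 2: merge (A,U) at d=4, Q=-155/2; branch lengths A→17/12, U→31/12; new cluster AU
  updated: d(AU,L)=8, d(AU,T)=29/2, d(AU,WZ)=49/4
step 3: merge (AU,WZ) at d=49/4, Q=-93/2; branch lengths AU→23/4, WZ→13/2; new cluster AUWZ
  updated: d(AUWZ,L)=51/8, d(AUWZ,T)=37/8
step 4: merge (AUWZ,L) at d=51/8, Q=-12; branch lengths AUWZ→5, L→11/8; new cluster ALUWZ
  updated: d(ALUWZ,T)=-3/8
step 5: merge (ALUWZ,T) at d=-3/8; branch lengths ALUWZ→-3/16, T→-3/16; new cluster ALTUWZ
final tree: ((((A:17/12,U:31/12):23/4,(W:-7/8,Z:63/8):13/2):5,L:11/8):-3/16,T:-3/16)
total length: 117/4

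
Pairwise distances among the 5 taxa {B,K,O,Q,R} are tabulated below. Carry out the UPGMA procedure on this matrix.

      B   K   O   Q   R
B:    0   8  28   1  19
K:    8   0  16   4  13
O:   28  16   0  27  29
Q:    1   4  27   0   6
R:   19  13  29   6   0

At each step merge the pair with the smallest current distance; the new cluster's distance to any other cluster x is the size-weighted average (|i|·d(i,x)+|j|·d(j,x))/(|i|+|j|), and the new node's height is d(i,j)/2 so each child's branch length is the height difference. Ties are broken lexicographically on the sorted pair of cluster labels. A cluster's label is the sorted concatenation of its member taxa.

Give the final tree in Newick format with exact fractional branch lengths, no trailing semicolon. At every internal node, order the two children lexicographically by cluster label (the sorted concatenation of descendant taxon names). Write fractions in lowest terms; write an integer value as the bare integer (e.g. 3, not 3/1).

step 1: merge (B,Q) at d=1; branch lengths B→1/2, Q→1/2; new cluster BQ
  updated: d(BQ,K)=6, d(BQ,O)=55/2, d(BQ,R)=25/2
step 2: merge (BQ,K) at d=6; branch lengths BQ→5/2, K→3; new cluster BKQ
  updated: d(BKQ,O)=71/3, d(BKQ,R)=38/3
step 3: merge (BKQ,R) at d=38/3; branch lengths BKQ→10/3, R→19/3; new cluster BKQR
  updated: d(BKQR,O)=25
step 4: merge (BKQR,O) at d=25; branch lengths BKQR→37/6, O→25/2; new cluster BKOQR
final tree: ((((B:1/2,Q:1/2):5/2,K:3):10/3,R:19/3):37/6,O:25/2)
total length: 209/6

((((B:1/2,Q:1/2):5/2,K:3):10/3,R:19/3):37/6,O:25/2)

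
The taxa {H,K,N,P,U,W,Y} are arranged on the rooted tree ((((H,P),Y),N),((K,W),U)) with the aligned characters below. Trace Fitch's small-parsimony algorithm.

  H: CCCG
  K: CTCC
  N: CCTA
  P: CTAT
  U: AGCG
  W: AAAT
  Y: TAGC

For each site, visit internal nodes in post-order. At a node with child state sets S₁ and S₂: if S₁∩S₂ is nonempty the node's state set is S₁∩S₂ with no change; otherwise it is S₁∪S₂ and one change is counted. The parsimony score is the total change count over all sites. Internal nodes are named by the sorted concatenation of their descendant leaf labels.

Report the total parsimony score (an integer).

17

site 0, node HP: H={C} ∩ P={C} → {C} (+0)
site 0, node HPY: HP={C} ∪ Y={T} → {C,T} (+1)
site 0, node HNPY: HPY={C,T} ∩ N={C} → {C} (+0)
site 0, node KW: K={C} ∪ W={A} → {A,C} (+1)
site 0, node KUW: KW={A,C} ∩ U={A} → {A} (+0)
site 0, node HKNPUWY: HNPY={C} ∪ KUW={A} → {A,C} (+1)
site 1, node HP: H={C} ∪ P={T} → {C,T} (+1)
site 1, node HPY: HP={C,T} ∪ Y={A} → {A,C,T} (+1)
site 1, node HNPY: HPY={A,C,T} ∩ N={C} → {C} (+0)
site 1, node KW: K={T} ∪ W={A} → {A,T} (+1)
site 1, node KUW: KW={A,T} ∪ U={G} → {A,G,T} (+1)
site 1, node HKNPUWY: HNPY={C} ∪ KUW={A,G,T} → {A,C,G,T} (+1)
site 2, node HP: H={C} ∪ P={A} → {A,C} (+1)
site 2, node HPY: HP={A,C} ∪ Y={G} → {A,C,G} (+1)
site 2, node HNPY: HPY={A,C,G} ∪ N={T} → {A,C,G,T} (+1)
site 2, node KW: K={C} ∪ W={A} → {A,C} (+1)
site 2, node KUW: KW={A,C} ∩ U={C} → {C} (+0)
site 2, node HKNPUWY: HNPY={A,C,G,T} ∩ KUW={C} → {C} (+0)
site 3, node HP: H={G} ∪ P={T} → {G,T} (+1)
site 3, node HPY: HP={G,T} ∪ Y={C} → {C,G,T} (+1)
site 3, node HNPY: HPY={C,G,T} ∪ N={A} → {A,C,G,T} (+1)
site 3, node KW: K={C} ∪ W={T} → {C,T} (+1)
site 3, node KUW: KW={C,T} ∪ U={G} → {C,G,T} (+1)
site 3, node HKNPUWY: HNPY={A,C,G,T} ∩ KUW={C,G,T} → {C,G,T} (+0)
per-site changes: [3, 5, 4, 5]; total = 17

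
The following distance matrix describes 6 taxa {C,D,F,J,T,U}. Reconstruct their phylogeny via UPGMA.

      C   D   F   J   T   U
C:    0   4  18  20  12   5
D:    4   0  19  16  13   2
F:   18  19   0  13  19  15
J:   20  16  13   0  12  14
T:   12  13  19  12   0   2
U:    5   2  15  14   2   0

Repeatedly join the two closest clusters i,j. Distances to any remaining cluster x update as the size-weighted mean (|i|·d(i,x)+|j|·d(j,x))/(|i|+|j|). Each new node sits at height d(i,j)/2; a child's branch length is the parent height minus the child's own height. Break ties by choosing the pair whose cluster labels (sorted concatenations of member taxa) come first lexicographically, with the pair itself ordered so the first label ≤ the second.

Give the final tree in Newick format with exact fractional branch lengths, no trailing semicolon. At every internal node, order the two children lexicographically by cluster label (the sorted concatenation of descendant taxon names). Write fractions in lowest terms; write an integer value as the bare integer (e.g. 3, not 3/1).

(((C:9/4,(D:1,U:1):5/4):9/4,T:9/2):61/16,(F:13/2,J:13/2):29/16)

1. join D+U (d=2) ⇒ DU; edges |D|=1, |U|=1
  updated: d(C,DU)=9/2, d(DU,F)=17, d(DU,J)=15, d(DU,T)=15/2
2. join C+DU (d=9/2) ⇒ CDU; edges |C|=9/4, |DU|=5/4
  updated: d(CDU,F)=52/3, d(CDU,J)=50/3, d(CDU,T)=9
3. join CDU+T (d=9) ⇒ CDTU; edges |CDU|=9/4, |T|=9/2
  updated: d(CDTU,F)=71/4, d(CDTU,J)=31/2
4. join F+J (d=13) ⇒ FJ; edges |F|=13/2, |J|=13/2
  updated: d(CDTU,FJ)=133/8
5. join CDTU+FJ (d=133/8) ⇒ CDFJTU; edges |CDTU|=61/16, |FJ|=29/16
final tree: (((C:9/4,(D:1,U:1):5/4):9/4,T:9/2):61/16,(F:13/2,J:13/2):29/16)
total length: 247/8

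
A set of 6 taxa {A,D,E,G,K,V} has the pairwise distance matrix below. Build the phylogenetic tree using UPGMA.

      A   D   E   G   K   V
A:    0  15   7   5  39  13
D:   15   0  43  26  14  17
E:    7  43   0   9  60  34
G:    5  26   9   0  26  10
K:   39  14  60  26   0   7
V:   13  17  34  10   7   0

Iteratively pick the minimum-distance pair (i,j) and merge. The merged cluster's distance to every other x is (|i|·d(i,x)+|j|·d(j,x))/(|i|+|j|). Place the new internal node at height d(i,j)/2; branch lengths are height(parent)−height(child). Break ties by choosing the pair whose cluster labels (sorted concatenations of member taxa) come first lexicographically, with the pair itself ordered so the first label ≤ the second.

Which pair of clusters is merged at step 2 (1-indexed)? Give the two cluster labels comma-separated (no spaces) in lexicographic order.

K,V

step 1: merge (A,G) at d=5; branch lengths A→5/2, G→5/2; new cluster AG
  updated: d(AG,D)=41/2, d(AG,E)=8, d(AG,K)=65/2, d(AG,V)=23/2
step 2: merge (K,V) at d=7; branch lengths K→7/2, V→7/2; new cluster KV
  updated: d(AG,KV)=22, d(D,KV)=31/2, d(E,KV)=47
step 3: merge (AG,E) at d=8; branch lengths AG→3/2, E→4; new cluster AEG
  updated: d(AEG,D)=28, d(AEG,KV)=91/3
step 4: merge (D,KV) at d=31/2; branch lengths D→31/4, KV→17/4; new cluster DKV
  updated: d(AEG,DKV)=266/9
step 5: merge (AEG,DKV) at d=266/9; branch lengths AEG→97/9, DKV→253/36; new cluster ADEGKV
final tree: (((A:5/2,G:5/2):3/2,E:4):97/9,(D:31/4,(K:7/2,V:7/2):17/4):253/36)
total length: 1703/36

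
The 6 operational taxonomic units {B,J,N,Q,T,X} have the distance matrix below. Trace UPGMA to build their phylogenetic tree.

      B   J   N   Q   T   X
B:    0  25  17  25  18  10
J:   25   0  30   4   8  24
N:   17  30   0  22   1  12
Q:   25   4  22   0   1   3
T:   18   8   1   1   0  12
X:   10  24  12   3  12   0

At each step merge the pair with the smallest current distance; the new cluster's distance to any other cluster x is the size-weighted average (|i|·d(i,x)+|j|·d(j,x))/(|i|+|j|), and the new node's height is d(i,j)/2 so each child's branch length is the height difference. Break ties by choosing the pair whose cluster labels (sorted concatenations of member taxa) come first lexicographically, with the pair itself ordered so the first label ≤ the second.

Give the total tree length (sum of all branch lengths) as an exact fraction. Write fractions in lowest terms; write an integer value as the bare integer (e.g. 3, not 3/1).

step 1: merge (N,T) at d=1; branch lengths N→1/2, T→1/2; new cluster NT
  updated: d(B,NT)=35/2, d(J,NT)=19, d(NT,Q)=23/2, d(NT,X)=12
step 2: merge (Q,X) at d=3; branch lengths Q→3/2, X→3/2; new cluster QX
  updated: d(B,QX)=35/2, d(J,QX)=14, d(NT,QX)=47/4
step 3: merge (NT,QX) at d=47/4; branch lengths NT→43/8, QX→35/8; new cluster NQTX
  updated: d(B,NQTX)=35/2, d(J,NQTX)=33/2
step 4: merge (J,NQTX) at d=33/2; branch lengths J→33/4, NQTX→19/8; new cluster JNQTX
  updated: d(B,JNQTX)=19
step 5: merge (B,JNQTX) at d=19; branch lengths B→19/2, JNQTX→5/4; new cluster BJNQTX
final tree: (B:19/2,(J:33/4,((N:1/2,T:1/2):43/8,(Q:3/2,X:3/2):35/8):19/8):5/4)
total length: 281/8

281/8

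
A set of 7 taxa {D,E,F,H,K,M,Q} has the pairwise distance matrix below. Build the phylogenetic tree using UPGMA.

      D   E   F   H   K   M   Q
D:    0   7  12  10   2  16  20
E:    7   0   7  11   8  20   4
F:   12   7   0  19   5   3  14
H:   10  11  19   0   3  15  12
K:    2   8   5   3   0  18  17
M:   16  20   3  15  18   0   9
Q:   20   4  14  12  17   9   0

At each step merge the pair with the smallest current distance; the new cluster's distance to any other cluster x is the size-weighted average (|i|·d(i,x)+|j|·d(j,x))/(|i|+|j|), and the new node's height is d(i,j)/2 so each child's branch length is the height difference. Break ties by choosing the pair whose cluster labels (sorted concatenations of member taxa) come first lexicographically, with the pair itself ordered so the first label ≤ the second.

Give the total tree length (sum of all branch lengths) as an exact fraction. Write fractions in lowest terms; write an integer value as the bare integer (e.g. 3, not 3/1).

1. join D+K (d=2) ⇒ DK; edges |D|=1, |K|=1
  updated: d(DK,E)=15/2, d(DK,F)=17/2, d(DK,H)=13/2, d(DK,M)=17, d(DK,Q)=37/2
2. join F+M (d=3) ⇒ FM; edges |F|=3/2, |M|=3/2
  updated: d(DK,FM)=51/4, d(E,FM)=27/2, d(FM,H)=17, d(FM,Q)=23/2
3. join E+Q (d=4) ⇒ EQ; edges |E|=2, |Q|=2
  updated: d(DK,EQ)=13, d(EQ,FM)=25/2, d(EQ,H)=23/2
4. join DK+H (d=13/2) ⇒ DHK; edges |DK|=9/4, |H|=13/4
  updated: d(DHK,EQ)=25/2, d(DHK,FM)=85/6
5. join DHK+EQ (d=25/2) ⇒ DEHKQ; edges |DHK|=3, |EQ|=17/4
  updated: d(DEHKQ,FM)=27/2
6. join DEHKQ+FM (d=27/2) ⇒ DEFHKMQ; edges |DEHKQ|=1/2, |FM|=21/4
final tree: ((((D:1,K:1):9/4,H:13/4):3,(E:2,Q:2):17/4):1/2,(F:3/2,M:3/2):21/4)
total length: 55/2

55/2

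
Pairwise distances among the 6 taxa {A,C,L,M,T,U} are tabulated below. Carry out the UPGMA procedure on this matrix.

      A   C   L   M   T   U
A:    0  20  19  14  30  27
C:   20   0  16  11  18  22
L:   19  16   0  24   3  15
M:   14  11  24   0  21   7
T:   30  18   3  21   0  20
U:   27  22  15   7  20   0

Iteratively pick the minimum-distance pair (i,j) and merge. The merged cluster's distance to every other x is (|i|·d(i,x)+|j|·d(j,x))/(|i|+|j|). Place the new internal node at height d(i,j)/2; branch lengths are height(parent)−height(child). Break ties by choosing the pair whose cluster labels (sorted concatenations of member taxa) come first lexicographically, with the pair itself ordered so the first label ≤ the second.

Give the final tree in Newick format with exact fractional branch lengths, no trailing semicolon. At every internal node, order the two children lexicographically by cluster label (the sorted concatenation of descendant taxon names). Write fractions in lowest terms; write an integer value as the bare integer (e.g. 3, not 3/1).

(A:11,((C:33/4,(M:7/2,U:7/2):19/4):5/4,(L:3/2,T:3/2):8):3/2)

iteration 1: select L,T (d=3); attach at lengths (3/2, 3/2); label the merged cluster LT
  updated: d(A,LT)=49/2, d(C,LT)=17, d(LT,M)=45/2, d(LT,U)=35/2
iteration 2: select M,U (d=7); attach at lengths (7/2, 7/2); label the merged cluster MU
  updated: d(A,MU)=41/2, d(C,MU)=33/2, d(LT,MU)=20
iteration 3: select C,MU (d=33/2); attach at lengths (33/4, 19/4); label the merged cluster CMU
  updated: d(A,CMU)=61/3, d(CMU,LT)=19
iteration 4: select CMU,LT (d=19); attach at lengths (5/4, 8); label the merged cluster CLMTU
  updated: d(A,CLMTU)=22
iteration 5: select A,CLMTU (d=22); attach at lengths (11, 3/2); label the merged cluster ACLMTU
final tree: (A:11,((C:33/4,(M:7/2,U:7/2):19/4):5/4,(L:3/2,T:3/2):8):3/2)
total length: 179/4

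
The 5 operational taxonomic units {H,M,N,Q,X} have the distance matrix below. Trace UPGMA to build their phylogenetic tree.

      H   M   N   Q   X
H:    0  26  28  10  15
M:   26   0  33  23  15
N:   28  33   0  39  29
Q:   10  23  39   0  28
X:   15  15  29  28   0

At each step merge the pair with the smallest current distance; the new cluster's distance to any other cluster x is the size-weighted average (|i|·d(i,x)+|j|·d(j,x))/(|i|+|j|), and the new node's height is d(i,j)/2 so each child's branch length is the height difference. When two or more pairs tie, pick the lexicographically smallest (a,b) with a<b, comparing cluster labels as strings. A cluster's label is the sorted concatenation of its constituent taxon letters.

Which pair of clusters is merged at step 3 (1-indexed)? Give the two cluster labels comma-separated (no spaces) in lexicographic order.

HQ,MX

iteration 1: select H,Q (d=10); attach at lengths (5, 5); label the merged cluster HQ
  updated: d(HQ,M)=49/2, d(HQ,N)=67/2, d(HQ,X)=43/2
iteration 2: select M,X (d=15); attach at lengths (15/2, 15/2); label the merged cluster MX
  updated: d(HQ,MX)=23, d(MX,N)=31
iteration 3: select HQ,MX (d=23); attach at lengths (13/2, 4); label the merged cluster HMQX
  updated: d(HMQX,N)=129/4
iteration 4: select HMQX,N (d=129/4); attach at lengths (37/8, 129/8); label the merged cluster HMNQX
final tree: (((H:5,Q:5):13/2,(M:15/2,X:15/2):4):37/8,N:129/8)
total length: 225/4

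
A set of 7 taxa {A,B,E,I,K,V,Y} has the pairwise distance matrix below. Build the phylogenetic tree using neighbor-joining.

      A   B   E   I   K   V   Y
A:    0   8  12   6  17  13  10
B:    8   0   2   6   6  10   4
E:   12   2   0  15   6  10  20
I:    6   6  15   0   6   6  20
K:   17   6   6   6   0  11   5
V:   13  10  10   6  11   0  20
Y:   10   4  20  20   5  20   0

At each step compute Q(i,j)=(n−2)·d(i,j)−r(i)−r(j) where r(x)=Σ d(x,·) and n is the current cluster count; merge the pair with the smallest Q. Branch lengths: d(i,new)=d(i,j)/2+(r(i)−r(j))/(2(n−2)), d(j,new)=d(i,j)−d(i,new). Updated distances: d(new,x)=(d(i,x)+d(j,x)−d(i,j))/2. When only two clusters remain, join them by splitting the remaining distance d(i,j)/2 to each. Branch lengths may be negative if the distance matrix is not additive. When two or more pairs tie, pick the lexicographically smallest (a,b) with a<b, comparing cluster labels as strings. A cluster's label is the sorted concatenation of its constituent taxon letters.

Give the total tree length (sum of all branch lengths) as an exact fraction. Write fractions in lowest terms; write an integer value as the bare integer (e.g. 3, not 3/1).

iteration 1: select K,Y (d=5, Q=-105); attach at lengths (-3/10, 53/10); label the merged cluster KY
  updated: d(A,KY)=11, d(B,KY)=5/2, d(E,KY)=21/2, d(I,KY)=21/2, d(KY,V)=13
iteration 2: select I,V (d=6, Q=-143/2); attach at lengths (31/16, 65/16); label the merged cluster IV
  updated: d(A,IV)=13/2, d(B,IV)=5, d(E,IV)=19/2, d(IV,KY)=35/4
iteration 3: select A,IV (d=13/2, Q=-191/4); attach at lengths (109/24, 47/24); label the merged cluster AIV
  updated: d(AIV,B)=13/4, d(AIV,E)=15/2, d(AIV,KY)=53/8
iteration 4: select AIV,KY (d=53/8, Q=-95/4); attach at lengths (11/4, 31/8); label the merged cluster AIKVY
  updated: d(AIKVY,B)=-7/16, d(AIKVY,E)=91/16
iteration 5: select AIKVY,B (d=-7/16, Q=-29/4); attach at lengths (13/8, -33/16); label the merged cluster ABIKVY
  updated: d(ABIKVY,E)=65/16
iteration 6: select ABIKVY,E (d=65/16); attach at lengths (65/32, 65/32); label the merged cluster ABEIKVY
final tree: ((((A:109/24,(I:31/16,V:65/16):47/24):11/4,(K:-3/10,Y:53/10):31/8):13/8,B:-33/16):65/32,E:65/32)
total length: 111/4

111/4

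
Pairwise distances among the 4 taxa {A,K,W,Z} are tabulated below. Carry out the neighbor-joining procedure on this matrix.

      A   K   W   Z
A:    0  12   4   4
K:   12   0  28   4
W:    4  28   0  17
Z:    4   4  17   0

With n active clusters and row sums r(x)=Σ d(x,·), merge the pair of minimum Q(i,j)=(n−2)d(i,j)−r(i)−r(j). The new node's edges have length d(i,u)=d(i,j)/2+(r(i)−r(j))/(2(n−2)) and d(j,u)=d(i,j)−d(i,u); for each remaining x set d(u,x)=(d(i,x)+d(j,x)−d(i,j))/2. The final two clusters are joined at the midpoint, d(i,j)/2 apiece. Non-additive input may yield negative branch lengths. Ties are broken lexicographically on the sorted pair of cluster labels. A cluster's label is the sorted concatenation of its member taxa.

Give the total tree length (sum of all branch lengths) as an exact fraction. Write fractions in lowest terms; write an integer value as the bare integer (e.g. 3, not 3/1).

77/4

step 1: merge (A,W) at d=4, Q=-61; branch lengths A→-21/4, W→37/4; new cluster AW
  updated: d(AW,K)=18, d(AW,Z)=17/2
step 2: merge (AW,K) at d=18, Q=-61/2; branch lengths AW→45/4, K→27/4; new cluster AKW
  updated: d(AKW,Z)=-11/4
step 3: merge (AKW,Z) at d=-11/4; branch lengths AKW→-11/8, Z→-11/8; new cluster AKWZ
final tree: (((A:-21/4,W:37/4):45/4,K:27/4):-11/8,Z:-11/8)
total length: 77/4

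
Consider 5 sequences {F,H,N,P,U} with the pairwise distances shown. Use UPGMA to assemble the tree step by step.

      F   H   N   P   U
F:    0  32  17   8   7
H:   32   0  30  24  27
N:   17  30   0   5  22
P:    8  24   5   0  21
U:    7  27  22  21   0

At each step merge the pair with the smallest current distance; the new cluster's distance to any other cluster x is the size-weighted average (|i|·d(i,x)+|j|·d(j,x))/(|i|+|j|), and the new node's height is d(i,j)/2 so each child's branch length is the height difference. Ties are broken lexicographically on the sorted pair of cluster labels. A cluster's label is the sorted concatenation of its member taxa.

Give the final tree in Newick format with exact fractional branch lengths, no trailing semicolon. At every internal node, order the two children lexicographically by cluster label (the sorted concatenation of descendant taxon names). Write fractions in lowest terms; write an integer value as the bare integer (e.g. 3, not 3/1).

(((F:7/2,U:7/2):5,(N:5/2,P:5/2):6):45/8,H:113/8)

step 1: merge (N,P) at d=5; branch lengths N→5/2, P→5/2; new cluster NP
  updated: d(F,NP)=25/2, d(H,NP)=27, d(NP,U)=43/2
step 2: merge (F,U) at d=7; branch lengths F→7/2, U→7/2; new cluster FU
  updated: d(FU,H)=59/2, d(FU,NP)=17
step 3: merge (FU,NP) at d=17; branch lengths FU→5, NP→6; new cluster FNPU
  updated: d(FNPU,H)=113/4
step 4: merge (FNPU,H) at d=113/4; branch lengths FNPU→45/8, H→113/8; new cluster FHNPU
final tree: (((F:7/2,U:7/2):5,(N:5/2,P:5/2):6):45/8,H:113/8)
total length: 171/4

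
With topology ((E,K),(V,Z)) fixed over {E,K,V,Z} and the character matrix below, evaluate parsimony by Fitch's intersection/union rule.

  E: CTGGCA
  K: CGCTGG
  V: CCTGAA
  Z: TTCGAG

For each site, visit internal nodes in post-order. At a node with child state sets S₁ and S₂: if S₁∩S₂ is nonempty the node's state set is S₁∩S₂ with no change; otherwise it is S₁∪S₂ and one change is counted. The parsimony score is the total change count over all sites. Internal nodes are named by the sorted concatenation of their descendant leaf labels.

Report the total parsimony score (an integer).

site 0, node EK: E={C} ∩ K={C} → {C} (+0)
site 0, node VZ: V={C} ∪ Z={T} → {C,T} (+1)
site 0, node EKVZ: EK={C} ∩ VZ={C,T} → {C} (+0)
site 1, node EK: E={T} ∪ K={G} → {G,T} (+1)
site 1, node VZ: V={C} ∪ Z={T} → {C,T} (+1)
site 1, node EKVZ: EK={G,T} ∩ VZ={C,T} → {T} (+0)
site 2, node EK: E={G} ∪ K={C} → {C,G} (+1)
site 2, node VZ: V={T} ∪ Z={C} → {C,T} (+1)
site 2, node EKVZ: EK={C,G} ∩ VZ={C,T} → {C} (+0)
site 3, node EK: E={G} ∪ K={T} → {G,T} (+1)
site 3, node VZ: V={G} ∩ Z={G} → {G} (+0)
site 3, node EKVZ: EK={G,T} ∩ VZ={G} → {G} (+0)
site 4, node EK: E={C} ∪ K={G} → {C,G} (+1)
site 4, node VZ: V={A} ∩ Z={A} → {A} (+0)
site 4, node EKVZ: EK={C,G} ∪ VZ={A} → {A,C,G} (+1)
site 5, node EK: E={A} ∪ K={G} → {A,G} (+1)
site 5, node VZ: V={A} ∪ Z={G} → {A,G} (+1)
site 5, node EKVZ: EK={A,G} ∩ VZ={A,G} → {A,G} (+0)
per-site changes: [1, 2, 2, 1, 2, 2]; total = 10

10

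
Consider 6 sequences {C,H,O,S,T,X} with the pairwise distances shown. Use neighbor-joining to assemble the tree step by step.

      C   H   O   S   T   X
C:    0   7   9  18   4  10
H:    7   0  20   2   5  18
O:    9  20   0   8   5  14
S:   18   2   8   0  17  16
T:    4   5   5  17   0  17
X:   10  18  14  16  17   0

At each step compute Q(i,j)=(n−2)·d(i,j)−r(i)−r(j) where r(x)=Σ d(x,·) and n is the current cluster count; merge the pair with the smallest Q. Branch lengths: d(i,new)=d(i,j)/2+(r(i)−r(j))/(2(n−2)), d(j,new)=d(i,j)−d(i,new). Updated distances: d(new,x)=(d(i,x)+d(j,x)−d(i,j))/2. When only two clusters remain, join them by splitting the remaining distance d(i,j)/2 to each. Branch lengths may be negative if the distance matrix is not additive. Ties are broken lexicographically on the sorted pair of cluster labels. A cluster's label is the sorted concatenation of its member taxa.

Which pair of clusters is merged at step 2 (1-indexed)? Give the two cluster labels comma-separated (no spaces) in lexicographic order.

1. join H+S (d=2, Q=-105) ⇒ HS; edges |H|=-1/8, |S|=17/8
  updated: d(C,HS)=23/2, d(HS,O)=13, d(HS,T)=10, d(HS,X)=16
2. join O+T (d=5, Q=-62) ⇒ OT; edges |O|=10/3, |T|=5/3
  updated: d(C,OT)=4, d(HS,OT)=9, d(OT,X)=13
3. join C+X (d=10, Q=-89/2) ⇒ CX; edges |C|=13/8, |X|=67/8
  updated: d(CX,HS)=35/4, d(CX,OT)=7/2
4. join CX+HS (d=35/4, Q=-85/4) ⇒ CHSX; edges |CX|=13/8, |HS|=57/8
  updated: d(CHSX,OT)=15/8
5. join CHSX+OT (d=15/8) ⇒ CHOSTX; edges |CHSX|=15/16, |OT|=15/16
final tree: (((C:13/8,X:67/8):13/8,(H:-1/8,S:17/8):57/8):15/16,(O:10/3,T:5/3):15/16)
total length: 221/8

O,T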